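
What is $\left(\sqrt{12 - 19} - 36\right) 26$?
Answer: $-936 + 26 i \sqrt{7} \approx -936.0 + 68.79 i$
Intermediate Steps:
$\left(\sqrt{12 - 19} - 36\right) 26 = \left(\sqrt{-7} - 36\right) 26 = \left(i \sqrt{7} - 36\right) 26 = \left(-36 + i \sqrt{7}\right) 26 = -936 + 26 i \sqrt{7}$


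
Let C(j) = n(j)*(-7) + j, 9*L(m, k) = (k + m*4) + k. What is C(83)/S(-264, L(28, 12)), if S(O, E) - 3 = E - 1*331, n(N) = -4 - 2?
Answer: -1125/2816 ≈ -0.39950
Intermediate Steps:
n(N) = -6
L(m, k) = 2*k/9 + 4*m/9 (L(m, k) = ((k + m*4) + k)/9 = ((k + 4*m) + k)/9 = (2*k + 4*m)/9 = 2*k/9 + 4*m/9)
C(j) = 42 + j (C(j) = -6*(-7) + j = 42 + j)
S(O, E) = -328 + E (S(O, E) = 3 + (E - 1*331) = 3 + (E - 331) = 3 + (-331 + E) = -328 + E)
C(83)/S(-264, L(28, 12)) = (42 + 83)/(-328 + ((2/9)*12 + (4/9)*28)) = 125/(-328 + (8/3 + 112/9)) = 125/(-328 + 136/9) = 125/(-2816/9) = 125*(-9/2816) = -1125/2816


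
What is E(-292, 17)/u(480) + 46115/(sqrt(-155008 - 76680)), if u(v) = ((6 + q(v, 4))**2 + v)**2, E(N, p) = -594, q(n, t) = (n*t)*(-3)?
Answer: -33/60900312007112 - 46115*I*sqrt(57922)/115844 ≈ -5.4187e-13 - 95.806*I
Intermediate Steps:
q(n, t) = -3*n*t
u(v) = (v + (6 - 12*v)**2)**2 (u(v) = ((6 - 3*v*4)**2 + v)**2 = ((6 - 12*v)**2 + v)**2 = (v + (6 - 12*v)**2)**2)
E(-292, 17)/u(480) + 46115/(sqrt(-155008 - 76680)) = -594/(480 + 36*(-1 + 2*480)**2)**2 + 46115/(sqrt(-155008 - 76680)) = -594/(480 + 36*(-1 + 960)**2)**2 + 46115/(sqrt(-231688)) = -594/(480 + 36*959**2)**2 + 46115/((2*I*sqrt(57922))) = -594/(480 + 36*919681)**2 + 46115*(-I*sqrt(57922)/115844) = -594/(480 + 33108516)**2 - 46115*I*sqrt(57922)/115844 = -594/(33108996**2) - 46115*I*sqrt(57922)/115844 = -594/1096205616128016 - 46115*I*sqrt(57922)/115844 = -594*1/1096205616128016 - 46115*I*sqrt(57922)/115844 = -33/60900312007112 - 46115*I*sqrt(57922)/115844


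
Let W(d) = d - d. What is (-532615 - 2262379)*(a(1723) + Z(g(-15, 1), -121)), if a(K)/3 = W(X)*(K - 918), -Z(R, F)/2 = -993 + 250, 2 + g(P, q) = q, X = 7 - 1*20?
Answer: -4153361084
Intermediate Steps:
X = -13 (X = 7 - 20 = -13)
g(P, q) = -2 + q
W(d) = 0
Z(R, F) = 1486 (Z(R, F) = -2*(-993 + 250) = -2*(-743) = 1486)
a(K) = 0 (a(K) = 3*(0*(K - 918)) = 3*(0*(-918 + K)) = 3*0 = 0)
(-532615 - 2262379)*(a(1723) + Z(g(-15, 1), -121)) = (-532615 - 2262379)*(0 + 1486) = -2794994*1486 = -4153361084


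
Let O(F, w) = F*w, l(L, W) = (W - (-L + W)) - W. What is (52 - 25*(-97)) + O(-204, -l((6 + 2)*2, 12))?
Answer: 3293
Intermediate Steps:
l(L, W) = L - W (l(L, W) = (W - (W - L)) - W = (W + (L - W)) - W = L - W)
(52 - 25*(-97)) + O(-204, -l((6 + 2)*2, 12)) = (52 - 25*(-97)) - (-204)*((6 + 2)*2 - 1*12) = (52 + 2425) - (-204)*(8*2 - 12) = 2477 - (-204)*(16 - 12) = 2477 - (-204)*4 = 2477 - 204*(-4) = 2477 + 816 = 3293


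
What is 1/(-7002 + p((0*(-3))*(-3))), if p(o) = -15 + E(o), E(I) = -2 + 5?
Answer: -1/7014 ≈ -0.00014257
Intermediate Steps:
E(I) = 3
p(o) = -12 (p(o) = -15 + 3 = -12)
1/(-7002 + p((0*(-3))*(-3))) = 1/(-7002 - 12) = 1/(-7014) = -1/7014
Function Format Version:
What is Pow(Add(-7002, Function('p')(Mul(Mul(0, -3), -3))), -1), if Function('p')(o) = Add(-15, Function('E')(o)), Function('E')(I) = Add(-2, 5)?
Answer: Rational(-1, 7014) ≈ -0.00014257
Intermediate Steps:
Function('E')(I) = 3
Function('p')(o) = -12 (Function('p')(o) = Add(-15, 3) = -12)
Pow(Add(-7002, Function('p')(Mul(Mul(0, -3), -3))), -1) = Pow(Add(-7002, -12), -1) = Pow(-7014, -1) = Rational(-1, 7014)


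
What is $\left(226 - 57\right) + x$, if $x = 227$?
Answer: $396$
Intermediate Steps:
$\left(226 - 57\right) + x = \left(226 - 57\right) + 227 = 169 + 227 = 396$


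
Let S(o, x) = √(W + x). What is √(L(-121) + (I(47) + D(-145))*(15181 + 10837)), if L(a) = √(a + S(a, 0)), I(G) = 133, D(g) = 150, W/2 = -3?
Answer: √(7363094 + √(-121 + I*√6)) ≈ 2713.5 + 0.e-3*I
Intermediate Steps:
W = -6 (W = 2*(-3) = -6)
S(o, x) = √(-6 + x)
L(a) = √(a + I*√6) (L(a) = √(a + √(-6 + 0)) = √(a + √(-6)) = √(a + I*√6))
√(L(-121) + (I(47) + D(-145))*(15181 + 10837)) = √(√(-121 + I*√6) + (133 + 150)*(15181 + 10837)) = √(√(-121 + I*√6) + 283*26018) = √(√(-121 + I*√6) + 7363094) = √(7363094 + √(-121 + I*√6))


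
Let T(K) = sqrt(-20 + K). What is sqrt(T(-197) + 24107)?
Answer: sqrt(24107 + I*sqrt(217)) ≈ 155.26 + 0.0474*I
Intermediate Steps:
sqrt(T(-197) + 24107) = sqrt(sqrt(-20 - 197) + 24107) = sqrt(sqrt(-217) + 24107) = sqrt(I*sqrt(217) + 24107) = sqrt(24107 + I*sqrt(217))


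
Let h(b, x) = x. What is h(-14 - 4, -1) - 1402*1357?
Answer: -1902515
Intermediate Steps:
h(-14 - 4, -1) - 1402*1357 = -1 - 1402*1357 = -1 - 1902514 = -1902515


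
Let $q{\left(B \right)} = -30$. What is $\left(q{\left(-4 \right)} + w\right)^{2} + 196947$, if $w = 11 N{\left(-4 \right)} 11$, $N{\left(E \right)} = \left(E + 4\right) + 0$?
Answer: $197847$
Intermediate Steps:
$N{\left(E \right)} = 4 + E$ ($N{\left(E \right)} = \left(4 + E\right) + 0 = 4 + E$)
$w = 0$ ($w = 11 \left(4 - 4\right) 11 = 11 \cdot 0 \cdot 11 = 0 \cdot 11 = 0$)
$\left(q{\left(-4 \right)} + w\right)^{2} + 196947 = \left(-30 + 0\right)^{2} + 196947 = \left(-30\right)^{2} + 196947 = 900 + 196947 = 197847$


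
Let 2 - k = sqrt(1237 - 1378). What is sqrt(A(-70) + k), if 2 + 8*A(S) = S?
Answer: sqrt(-7 - I*sqrt(141)) ≈ 1.8417 - 3.2237*I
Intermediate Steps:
A(S) = -1/4 + S/8
k = 2 - I*sqrt(141) (k = 2 - sqrt(1237 - 1378) = 2 - sqrt(-141) = 2 - I*sqrt(141) ≈ 2.0 - 11.874*I)
sqrt(A(-70) + k) = sqrt((-1/4 + (1/8)*(-70)) + (2 - I*sqrt(141))) = sqrt((-1/4 - 35/4) + (2 - I*sqrt(141))) = sqrt(-9 + (2 - I*sqrt(141))) = sqrt(-7 - I*sqrt(141))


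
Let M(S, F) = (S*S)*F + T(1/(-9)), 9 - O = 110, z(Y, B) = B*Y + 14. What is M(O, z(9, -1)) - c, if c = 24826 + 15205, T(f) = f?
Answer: 98765/9 ≈ 10974.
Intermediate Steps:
z(Y, B) = 14 + B*Y
O = -101 (O = 9 - 1*110 = 9 - 110 = -101)
M(S, F) = -⅑ + F*S² (M(S, F) = (S*S)*F + 1/(-9) = S²*F - ⅑ = F*S² - ⅑ = -⅑ + F*S²)
c = 40031
M(O, z(9, -1)) - c = (-⅑ + (14 - 1*9)*(-101)²) - 1*40031 = (-⅑ + (14 - 9)*10201) - 40031 = (-⅑ + 5*10201) - 40031 = (-⅑ + 51005) - 40031 = 459044/9 - 40031 = 98765/9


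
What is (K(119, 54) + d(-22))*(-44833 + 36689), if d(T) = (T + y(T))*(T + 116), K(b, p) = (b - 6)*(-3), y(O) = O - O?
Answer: 19602608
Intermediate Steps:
y(O) = 0
K(b, p) = 18 - 3*b (K(b, p) = (-6 + b)*(-3) = 18 - 3*b)
d(T) = T*(116 + T) (d(T) = (T + 0)*(T + 116) = T*(116 + T))
(K(119, 54) + d(-22))*(-44833 + 36689) = ((18 - 3*119) - 22*(116 - 22))*(-44833 + 36689) = ((18 - 357) - 22*94)*(-8144) = (-339 - 2068)*(-8144) = -2407*(-8144) = 19602608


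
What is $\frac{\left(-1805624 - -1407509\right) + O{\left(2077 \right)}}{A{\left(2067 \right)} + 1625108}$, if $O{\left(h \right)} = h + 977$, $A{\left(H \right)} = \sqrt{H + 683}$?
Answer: $- \frac{321008395794}{1320488004457} + \frac{1975305 \sqrt{110}}{2640976008914} \approx -0.24309$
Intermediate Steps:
$A{\left(H \right)} = \sqrt{683 + H}$
$O{\left(h \right)} = 977 + h$
$\frac{\left(-1805624 - -1407509\right) + O{\left(2077 \right)}}{A{\left(2067 \right)} + 1625108} = \frac{\left(-1805624 - -1407509\right) + \left(977 + 2077\right)}{\sqrt{683 + 2067} + 1625108} = \frac{\left(-1805624 + 1407509\right) + 3054}{\sqrt{2750} + 1625108} = \frac{-398115 + 3054}{5 \sqrt{110} + 1625108} = - \frac{395061}{1625108 + 5 \sqrt{110}}$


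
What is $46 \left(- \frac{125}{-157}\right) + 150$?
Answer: $\frac{29300}{157} \approx 186.62$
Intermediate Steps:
$46 \left(- \frac{125}{-157}\right) + 150 = 46 \left(\left(-125\right) \left(- \frac{1}{157}\right)\right) + 150 = 46 \cdot \frac{125}{157} + 150 = \frac{5750}{157} + 150 = \frac{29300}{157}$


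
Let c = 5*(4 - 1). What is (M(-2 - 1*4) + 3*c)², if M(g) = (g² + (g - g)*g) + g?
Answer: 5625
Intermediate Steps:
c = 15 (c = 5*3 = 15)
M(g) = g + g² (M(g) = (g² + 0*g) + g = (g² + 0) + g = g² + g = g + g²)
(M(-2 - 1*4) + 3*c)² = ((-2 - 1*4)*(1 + (-2 - 1*4)) + 3*15)² = ((-2 - 4)*(1 + (-2 - 4)) + 45)² = (-6*(1 - 6) + 45)² = (-6*(-5) + 45)² = (30 + 45)² = 75² = 5625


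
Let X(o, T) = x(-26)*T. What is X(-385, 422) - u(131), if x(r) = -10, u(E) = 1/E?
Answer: -552821/131 ≈ -4220.0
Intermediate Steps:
X(o, T) = -10*T
X(-385, 422) - u(131) = -10*422 - 1/131 = -4220 - 1*1/131 = -4220 - 1/131 = -552821/131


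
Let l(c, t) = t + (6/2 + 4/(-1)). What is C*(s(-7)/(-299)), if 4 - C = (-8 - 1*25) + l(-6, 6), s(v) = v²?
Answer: -1568/299 ≈ -5.2441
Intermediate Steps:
l(c, t) = -1 + t (l(c, t) = t + (6*(½) + 4*(-1)) = t + (3 - 4) = t - 1 = -1 + t)
C = 32 (C = 4 - ((-8 - 1*25) + (-1 + 6)) = 4 - ((-8 - 25) + 5) = 4 - (-33 + 5) = 4 - 1*(-28) = 4 + 28 = 32)
C*(s(-7)/(-299)) = 32*((-7)²/(-299)) = 32*(49*(-1/299)) = 32*(-49/299) = -1568/299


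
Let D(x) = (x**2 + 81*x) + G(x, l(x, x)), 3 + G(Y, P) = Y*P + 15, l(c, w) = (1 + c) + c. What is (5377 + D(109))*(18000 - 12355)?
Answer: 282080650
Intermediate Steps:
l(c, w) = 1 + 2*c
G(Y, P) = 12 + P*Y (G(Y, P) = -3 + (Y*P + 15) = -3 + (P*Y + 15) = -3 + (15 + P*Y) = 12 + P*Y)
D(x) = 12 + x**2 + 81*x + x*(1 + 2*x) (D(x) = (x**2 + 81*x) + (12 + (1 + 2*x)*x) = (x**2 + 81*x) + (12 + x*(1 + 2*x)) = 12 + x**2 + 81*x + x*(1 + 2*x))
(5377 + D(109))*(18000 - 12355) = (5377 + (12 + 3*109**2 + 82*109))*(18000 - 12355) = (5377 + (12 + 3*11881 + 8938))*5645 = (5377 + (12 + 35643 + 8938))*5645 = (5377 + 44593)*5645 = 49970*5645 = 282080650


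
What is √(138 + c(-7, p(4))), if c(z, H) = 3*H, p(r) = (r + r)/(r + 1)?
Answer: √3570/5 ≈ 11.950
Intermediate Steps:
p(r) = 2*r/(1 + r) (p(r) = (2*r)/(1 + r) = 2*r/(1 + r))
√(138 + c(-7, p(4))) = √(138 + 3*(2*4/(1 + 4))) = √(138 + 3*(2*4/5)) = √(138 + 3*(2*4*(⅕))) = √(138 + 3*(8/5)) = √(138 + 24/5) = √(714/5) = √3570/5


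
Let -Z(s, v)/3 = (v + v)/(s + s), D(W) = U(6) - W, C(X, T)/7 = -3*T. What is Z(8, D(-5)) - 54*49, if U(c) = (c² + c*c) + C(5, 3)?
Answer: -10605/4 ≈ -2651.3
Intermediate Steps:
C(X, T) = -21*T (C(X, T) = 7*(-3*T) = -21*T)
U(c) = -63 + 2*c² (U(c) = (c² + c*c) - 21*3 = (c² + c²) - 63 = 2*c² - 63 = -63 + 2*c²)
D(W) = 9 - W (D(W) = (-63 + 2*6²) - W = (-63 + 2*36) - W = (-63 + 72) - W = 9 - W)
Z(s, v) = -3*v/s (Z(s, v) = -3*(v + v)/(s + s) = -3*2*v/(2*s) = -3*2*v*1/(2*s) = -3*v/s)
Z(8, D(-5)) - 54*49 = -3*(9 - 1*(-5))/8 - 54*49 = -3*(9 + 5)*⅛ - 2646 = -3*14*⅛ - 2646 = -21/4 - 2646 = -10605/4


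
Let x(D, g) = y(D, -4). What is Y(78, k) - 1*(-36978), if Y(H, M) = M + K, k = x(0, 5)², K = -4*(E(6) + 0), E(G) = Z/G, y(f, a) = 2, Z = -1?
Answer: 110948/3 ≈ 36983.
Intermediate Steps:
E(G) = -1/G
x(D, g) = 2
K = ⅔ (K = -4*(-1/6 + 0) = -4*(-1*⅙ + 0) = -4*(-⅙ + 0) = -4*(-⅙) = ⅔ ≈ 0.66667)
k = 4 (k = 2² = 4)
Y(H, M) = ⅔ + M (Y(H, M) = M + ⅔ = ⅔ + M)
Y(78, k) - 1*(-36978) = (⅔ + 4) - 1*(-36978) = 14/3 + 36978 = 110948/3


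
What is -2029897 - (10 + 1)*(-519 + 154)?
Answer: -2025882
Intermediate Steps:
-2029897 - (10 + 1)*(-519 + 154) = -2029897 - 11*(-365) = -2029897 - 1*(-4015) = -2029897 + 4015 = -2025882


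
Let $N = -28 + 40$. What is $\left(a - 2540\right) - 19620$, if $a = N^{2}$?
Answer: $-22016$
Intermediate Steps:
$N = 12$
$a = 144$ ($a = 12^{2} = 144$)
$\left(a - 2540\right) - 19620 = \left(144 - 2540\right) - 19620 = -2396 - 19620 = -22016$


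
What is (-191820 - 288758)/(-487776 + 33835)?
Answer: 480578/453941 ≈ 1.0587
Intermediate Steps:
(-191820 - 288758)/(-487776 + 33835) = -480578/(-453941) = -480578*(-1/453941) = 480578/453941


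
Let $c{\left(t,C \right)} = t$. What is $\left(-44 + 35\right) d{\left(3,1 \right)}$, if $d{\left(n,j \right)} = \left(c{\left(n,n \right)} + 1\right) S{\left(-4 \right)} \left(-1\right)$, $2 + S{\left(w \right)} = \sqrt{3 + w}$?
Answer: $-72 + 36 i \approx -72.0 + 36.0 i$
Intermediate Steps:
$S{\left(w \right)} = -2 + \sqrt{3 + w}$
$d{\left(n,j \right)} = \left(1 + n\right) \left(2 - i\right)$ ($d{\left(n,j \right)} = \left(n + 1\right) \left(-2 + \sqrt{3 - 4}\right) \left(-1\right) = \left(1 + n\right) \left(-2 + \sqrt{-1}\right) \left(-1\right) = \left(1 + n\right) \left(-2 + i\right) \left(-1\right) = \left(1 + n\right) \left(2 - i\right)$)
$\left(-44 + 35\right) d{\left(3,1 \right)} = \left(-44 + 35\right) \left(1 + 3\right) \left(2 - i\right) = - 9 \cdot 4 \left(2 - i\right) = - 9 \left(8 - 4 i\right) = -72 + 36 i$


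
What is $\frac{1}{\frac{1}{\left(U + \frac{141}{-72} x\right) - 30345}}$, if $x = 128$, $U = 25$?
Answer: $- \frac{91712}{3} \approx -30571.0$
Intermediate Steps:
$\frac{1}{\frac{1}{\left(U + \frac{141}{-72} x\right) - 30345}} = \frac{1}{\frac{1}{\left(25 + \frac{141}{-72} \cdot 128\right) - 30345}} = \frac{1}{\frac{1}{\left(25 + 141 \left(- \frac{1}{72}\right) 128\right) - 30345}} = \frac{1}{\frac{1}{\left(25 - \frac{752}{3}\right) - 30345}} = \frac{1}{\frac{1}{- \frac{677}{3} - 30345}} = \frac{1}{\frac{1}{- \frac{91712}{3}}} = \frac{1}{- \frac{3}{91712}} = - \frac{91712}{3}$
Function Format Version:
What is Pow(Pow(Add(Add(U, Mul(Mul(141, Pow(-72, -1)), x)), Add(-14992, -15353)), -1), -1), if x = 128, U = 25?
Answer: Rational(-91712, 3) ≈ -30571.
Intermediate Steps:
Pow(Pow(Add(Add(U, Mul(Mul(141, Pow(-72, -1)), x)), Add(-14992, -15353)), -1), -1) = Pow(Pow(Add(Add(25, Mul(Mul(141, Pow(-72, -1)), 128)), Add(-14992, -15353)), -1), -1) = Pow(Pow(Add(Add(25, Mul(Mul(141, Rational(-1, 72)), 128)), -30345), -1), -1) = Pow(Pow(Add(Add(25, Mul(Rational(-47, 24), 128)), -30345), -1), -1) = Pow(Pow(Add(Add(25, Rational(-752, 3)), -30345), -1), -1) = Pow(Pow(Add(Rational(-677, 3), -30345), -1), -1) = Pow(Pow(Rational(-91712, 3), -1), -1) = Pow(Rational(-3, 91712), -1) = Rational(-91712, 3)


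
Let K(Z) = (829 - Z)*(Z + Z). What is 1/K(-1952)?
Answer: -1/10857024 ≈ -9.2106e-8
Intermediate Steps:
K(Z) = 2*Z*(829 - Z) (K(Z) = (829 - Z)*(2*Z) = 2*Z*(829 - Z))
1/K(-1952) = 1/(2*(-1952)*(829 - 1*(-1952))) = 1/(2*(-1952)*(829 + 1952)) = 1/(2*(-1952)*2781) = 1/(-10857024) = -1/10857024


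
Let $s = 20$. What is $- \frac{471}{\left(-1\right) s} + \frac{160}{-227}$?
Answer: $\frac{103717}{4540} \approx 22.845$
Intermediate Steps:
$- \frac{471}{\left(-1\right) s} + \frac{160}{-227} = - \frac{471}{\left(-1\right) 20} + \frac{160}{-227} = - \frac{471}{-20} + 160 \left(- \frac{1}{227}\right) = \left(-471\right) \left(- \frac{1}{20}\right) - \frac{160}{227} = \frac{471}{20} - \frac{160}{227} = \frac{103717}{4540}$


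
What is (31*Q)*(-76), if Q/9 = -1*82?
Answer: 1738728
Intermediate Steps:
Q = -738 (Q = 9*(-1*82) = 9*(-82) = -738)
(31*Q)*(-76) = (31*(-738))*(-76) = -22878*(-76) = 1738728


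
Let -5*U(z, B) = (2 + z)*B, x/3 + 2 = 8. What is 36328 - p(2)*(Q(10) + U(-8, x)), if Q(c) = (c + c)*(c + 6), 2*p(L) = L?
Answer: 179932/5 ≈ 35986.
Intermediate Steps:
p(L) = L/2
x = 18 (x = -6 + 3*8 = -6 + 24 = 18)
Q(c) = 2*c*(6 + c) (Q(c) = (2*c)*(6 + c) = 2*c*(6 + c))
U(z, B) = -B*(2 + z)/5 (U(z, B) = -(2 + z)*B/5 = -B*(2 + z)/5)
36328 - p(2)*(Q(10) + U(-8, x)) = 36328 - (1/2)*2*(2*10*(6 + 10) - 1/5*18*(2 - 8)) = 36328 - (2*10*16 - 1/5*18*(-6)) = 36328 - (320 + 108/5) = 36328 - 1708/5 = 179932/5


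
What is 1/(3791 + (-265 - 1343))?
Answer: 1/2183 ≈ 0.00045808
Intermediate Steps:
1/(3791 + (-265 - 1343)) = 1/(3791 - 1608) = 1/2183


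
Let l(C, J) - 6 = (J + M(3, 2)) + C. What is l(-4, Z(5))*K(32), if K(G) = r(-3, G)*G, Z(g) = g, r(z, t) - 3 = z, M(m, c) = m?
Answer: 0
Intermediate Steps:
r(z, t) = 3 + z
K(G) = 0 (K(G) = (3 - 3)*G = 0*G = 0)
l(C, J) = 9 + C + J (l(C, J) = 6 + ((J + 3) + C) = 6 + ((3 + J) + C) = 6 + (3 + C + J) = 9 + C + J)
l(-4, Z(5))*K(32) = (9 - 4 + 5)*0 = 10*0 = 0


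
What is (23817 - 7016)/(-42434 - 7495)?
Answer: -16801/49929 ≈ -0.33650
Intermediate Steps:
(23817 - 7016)/(-42434 - 7495) = 16801/(-49929) = 16801*(-1/49929) = -16801/49929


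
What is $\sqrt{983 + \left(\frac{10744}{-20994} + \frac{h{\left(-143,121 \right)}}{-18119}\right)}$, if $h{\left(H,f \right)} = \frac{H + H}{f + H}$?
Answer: $\frac{4 \sqrt{2221293281262587445}}{190195143} \approx 31.345$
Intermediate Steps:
$h{\left(H,f \right)} = \frac{2 H}{H + f}$
$\sqrt{983 + \left(\frac{10744}{-20994} + \frac{h{\left(-143,121 \right)}}{-18119}\right)} = \sqrt{983 + \left(\frac{10744}{-20994} + \frac{2 \left(-143\right) \frac{1}{-143 + 121}}{-18119}\right)} = \sqrt{983 + \left(10744 \left(- \frac{1}{20994}\right) + 2 \left(-143\right) \frac{1}{-22} \left(- \frac{1}{18119}\right)\right)} = \sqrt{983 - \left(\frac{5372}{10497} - 2 \left(-143\right) \left(- \frac{1}{22}\right) \left(- \frac{1}{18119}\right)\right)} = \sqrt{983 + \left(- \frac{5372}{10497} + 13 \left(- \frac{1}{18119}\right)\right)} = \sqrt{983 - \frac{97471729}{190195143}} = \sqrt{\frac{186864353840}{190195143}} = \frac{4 \sqrt{2221293281262587445}}{190195143}$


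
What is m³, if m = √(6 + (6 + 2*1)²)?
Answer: 70*√70 ≈ 585.66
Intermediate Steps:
m = √70 (m = √(6 + (6 + 2)²) = √(6 + 8²) = √(6 + 64) = √70 ≈ 8.3666)
m³ = (√70)³ = 70*√70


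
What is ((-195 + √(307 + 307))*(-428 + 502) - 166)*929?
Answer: -13559684 + 68746*√614 ≈ -1.1856e+7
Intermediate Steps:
((-195 + √(307 + 307))*(-428 + 502) - 166)*929 = ((-195 + √614)*74 - 166)*929 = ((-14430 + 74*√614) - 166)*929 = (-14596 + 74*√614)*929 = -13559684 + 68746*√614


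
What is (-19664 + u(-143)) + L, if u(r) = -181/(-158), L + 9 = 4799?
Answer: -2349911/158 ≈ -14873.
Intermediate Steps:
L = 4790 (L = -9 + 4799 = 4790)
u(r) = 181/158 (u(r) = -181*(-1/158) = 181/158)
(-19664 + u(-143)) + L = (-19664 + 181/158) + 4790 = -3106731/158 + 4790 = -2349911/158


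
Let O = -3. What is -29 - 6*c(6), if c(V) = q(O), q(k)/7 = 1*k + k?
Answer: 223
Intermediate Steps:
q(k) = 14*k (q(k) = 7*(1*k + k) = 7*(k + k) = 7*(2*k) = 14*k)
c(V) = -42 (c(V) = 14*(-3) = -42)
-29 - 6*c(6) = -29 - 6*(-42) = -29 + 252 = 223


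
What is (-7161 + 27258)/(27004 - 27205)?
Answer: -6699/67 ≈ -99.985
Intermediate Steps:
(-7161 + 27258)/(27004 - 27205) = 20097/(-201) = 20097*(-1/201) = -6699/67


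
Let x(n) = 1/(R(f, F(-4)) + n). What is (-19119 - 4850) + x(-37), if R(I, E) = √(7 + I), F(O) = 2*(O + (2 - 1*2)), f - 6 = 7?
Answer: -32334218/1349 - 2*√5/1349 ≈ -23969.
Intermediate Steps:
f = 13 (f = 6 + 7 = 13)
F(O) = 2*O (F(O) = 2*(O + (2 - 2)) = 2*(O + 0) = 2*O)
x(n) = 1/(n + 2*√5) (x(n) = 1/(√(7 + 13) + n) = 1/(√20 + n) = 1/(2*√5 + n) = 1/(n + 2*√5))
(-19119 - 4850) + x(-37) = (-19119 - 4850) + 1/(-37 + 2*√5) = -23969 + 1/(-37 + 2*√5)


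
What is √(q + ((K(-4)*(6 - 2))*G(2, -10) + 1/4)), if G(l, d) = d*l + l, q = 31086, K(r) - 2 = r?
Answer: √124921/2 ≈ 176.72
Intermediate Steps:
K(r) = 2 + r
G(l, d) = l + d*l
√(q + ((K(-4)*(6 - 2))*G(2, -10) + 1/4)) = √(31086 + (((2 - 4)*(6 - 2))*(2*(1 - 10)) + 1/4)) = √(31086 + ((-2*4)*(2*(-9)) + ¼)) = √(31086 + (-8*(-18) + ¼)) = √(31086 + (144 + ¼)) = √(31086 + 577/4) = √(124921/4) = √124921/2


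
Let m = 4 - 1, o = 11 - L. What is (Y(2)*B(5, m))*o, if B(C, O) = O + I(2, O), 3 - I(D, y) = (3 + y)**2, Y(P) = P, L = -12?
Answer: -1380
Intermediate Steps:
o = 23 (o = 11 - 1*(-12) = 11 + 12 = 23)
I(D, y) = 3 - (3 + y)**2
m = 3
B(C, O) = 3 + O - (3 + O)**2 (B(C, O) = O + (3 - (3 + O)**2) = 3 + O - (3 + O)**2)
(Y(2)*B(5, m))*o = (2*(3 + 3 - (3 + 3)**2))*23 = (2*(3 + 3 - 1*6**2))*23 = (2*(3 + 3 - 1*36))*23 = (2*(3 + 3 - 36))*23 = (2*(-30))*23 = -60*23 = -1380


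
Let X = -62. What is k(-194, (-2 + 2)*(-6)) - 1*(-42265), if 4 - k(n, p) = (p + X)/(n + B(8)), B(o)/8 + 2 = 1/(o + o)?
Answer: 17710587/419 ≈ 42269.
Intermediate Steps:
B(o) = -16 + 4/o (B(o) = -16 + 8/(o + o) = -16 + 8/((2*o)) = -16 + 8*(1/(2*o)) = -16 + 4/o)
k(n, p) = 4 - (-62 + p)/(-31/2 + n) (k(n, p) = 4 - (p - 62)/(n + (-16 + 4/8)) = 4 - (-62 + p)/(n + (-16 + 4*(⅛))) = 4 - (-62 + p)/(n + (-16 + ½)) = 4 - (-62 + p)/(n - 31/2) = 4 - (-62 + p)/(-31/2 + n))
k(-194, (-2 + 2)*(-6)) - 1*(-42265) = 2*(-(-2 + 2)*(-6) + 4*(-194))/(-31 + 2*(-194)) - 1*(-42265) = 2*(-0*(-6) - 776)/(-31 - 388) + 42265 = 2*(-1*0 - 776)/(-419) + 42265 = 2*(-1/419)*(0 - 776) + 42265 = 2*(-1/419)*(-776) + 42265 = 1552/419 + 42265 = 17710587/419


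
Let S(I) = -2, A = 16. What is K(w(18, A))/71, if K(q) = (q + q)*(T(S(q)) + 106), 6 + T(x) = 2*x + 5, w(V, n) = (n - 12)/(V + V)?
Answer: 202/639 ≈ 0.31612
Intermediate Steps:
w(V, n) = (-12 + n)/(2*V) (w(V, n) = (-12 + n)/((2*V)) = (-12 + n)*(1/(2*V)) = (-12 + n)/(2*V))
T(x) = -1 + 2*x (T(x) = -6 + (2*x + 5) = -6 + (5 + 2*x) = -1 + 2*x)
K(q) = 202*q (K(q) = (q + q)*((-1 + 2*(-2)) + 106) = (2*q)*((-1 - 4) + 106) = (2*q)*(-5 + 106) = (2*q)*101 = 202*q)
K(w(18, A))/71 = (202*((1/2)*(-12 + 16)/18))/71 = (202*((1/2)*(1/18)*4))*(1/71) = (202*(1/9))*(1/71) = (202/9)*(1/71) = 202/639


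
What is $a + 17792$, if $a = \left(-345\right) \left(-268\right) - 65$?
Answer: $110187$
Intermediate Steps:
$a = 92395$ ($a = 92460 - 65 = 92395$)
$a + 17792 = 92395 + 17792 = 110187$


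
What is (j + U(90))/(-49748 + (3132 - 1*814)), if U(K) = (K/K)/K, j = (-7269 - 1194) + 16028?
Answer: -680851/4268700 ≈ -0.15950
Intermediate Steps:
j = 7565 (j = -8463 + 16028 = 7565)
U(K) = 1/K
(j + U(90))/(-49748 + (3132 - 1*814)) = (7565 + 1/90)/(-49748 + (3132 - 1*814)) = (7565 + 1/90)/(-49748 + (3132 - 814)) = 680851/(90*(-49748 + 2318)) = (680851/90)/(-47430) = (680851/90)*(-1/47430) = -680851/4268700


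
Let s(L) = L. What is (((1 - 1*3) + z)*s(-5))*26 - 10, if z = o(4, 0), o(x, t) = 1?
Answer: 120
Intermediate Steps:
z = 1
(((1 - 1*3) + z)*s(-5))*26 - 10 = (((1 - 1*3) + 1)*(-5))*26 - 10 = (((1 - 3) + 1)*(-5))*26 - 10 = ((-2 + 1)*(-5))*26 - 10 = -1*(-5)*26 - 10 = 5*26 - 10 = 130 - 10 = 120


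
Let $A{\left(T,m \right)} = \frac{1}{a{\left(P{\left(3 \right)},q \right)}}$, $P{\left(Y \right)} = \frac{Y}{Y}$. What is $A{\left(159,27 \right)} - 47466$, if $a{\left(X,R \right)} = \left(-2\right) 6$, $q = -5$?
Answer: $- \frac{569593}{12} \approx -47466.0$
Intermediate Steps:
$P{\left(Y \right)} = 1$
$a{\left(X,R \right)} = -12$
$A{\left(T,m \right)} = - \frac{1}{12}$ ($A{\left(T,m \right)} = \frac{1}{-12} = - \frac{1}{12}$)
$A{\left(159,27 \right)} - 47466 = - \frac{1}{12} - 47466 = - \frac{569593}{12}$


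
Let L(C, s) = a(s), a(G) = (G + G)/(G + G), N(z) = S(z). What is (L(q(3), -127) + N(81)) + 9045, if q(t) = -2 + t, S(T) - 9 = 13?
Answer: 9068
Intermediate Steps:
S(T) = 22 (S(T) = 9 + 13 = 22)
N(z) = 22
a(G) = 1 (a(G) = (2*G)/((2*G)) = (2*G)*(1/(2*G)) = 1)
L(C, s) = 1
(L(q(3), -127) + N(81)) + 9045 = (1 + 22) + 9045 = 23 + 9045 = 9068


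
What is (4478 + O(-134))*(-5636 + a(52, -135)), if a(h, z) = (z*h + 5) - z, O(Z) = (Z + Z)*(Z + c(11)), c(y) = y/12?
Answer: -502446476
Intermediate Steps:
c(y) = y/12 (c(y) = y*(1/12) = y/12)
O(Z) = 2*Z*(11/12 + Z) (O(Z) = (Z + Z)*(Z + (1/12)*11) = (2*Z)*(Z + 11/12) = (2*Z)*(11/12 + Z) = 2*Z*(11/12 + Z))
a(h, z) = 5 - z + h*z (a(h, z) = (h*z + 5) - z = (5 + h*z) - z = 5 - z + h*z)
(4478 + O(-134))*(-5636 + a(52, -135)) = (4478 + (⅙)*(-134)*(11 + 12*(-134)))*(-5636 + (5 - 1*(-135) + 52*(-135))) = (4478 + (⅙)*(-134)*(11 - 1608))*(-5636 + (5 + 135 - 7020)) = (4478 + (⅙)*(-134)*(-1597))*(-5636 - 6880) = (4478 + 106999/3)*(-12516) = (120433/3)*(-12516) = -502446476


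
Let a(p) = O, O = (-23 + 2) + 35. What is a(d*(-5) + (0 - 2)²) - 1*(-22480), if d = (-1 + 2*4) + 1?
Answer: 22494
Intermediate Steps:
d = 8 (d = (-1 + 8) + 1 = 7 + 1 = 8)
O = 14 (O = -21 + 35 = 14)
a(p) = 14
a(d*(-5) + (0 - 2)²) - 1*(-22480) = 14 - 1*(-22480) = 14 + 22480 = 22494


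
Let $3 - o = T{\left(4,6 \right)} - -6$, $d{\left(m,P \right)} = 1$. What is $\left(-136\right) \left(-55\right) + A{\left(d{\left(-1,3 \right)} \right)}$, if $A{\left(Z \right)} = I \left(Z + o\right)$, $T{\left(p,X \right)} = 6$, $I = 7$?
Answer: $7424$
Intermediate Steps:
$o = -9$ ($o = 3 - \left(6 - -6\right) = 3 - \left(6 + 6\right) = 3 - 12 = -9$)
$A{\left(Z \right)} = -63 + 7 Z$ ($A{\left(Z \right)} = 7 \left(Z - 9\right) = 7 \left(-9 + Z\right) = -63 + 7 Z$)
$\left(-136\right) \left(-55\right) + A{\left(d{\left(-1,3 \right)} \right)} = \left(-136\right) \left(-55\right) + \left(-63 + 7 \cdot 1\right) = 7480 + \left(-63 + 7\right) = 7480 - 56 = 7424$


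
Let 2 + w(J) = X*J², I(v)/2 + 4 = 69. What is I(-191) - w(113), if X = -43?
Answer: 549199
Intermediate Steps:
I(v) = 130 (I(v) = -8 + 2*69 = -8 + 138 = 130)
w(J) = -2 - 43*J²
I(-191) - w(113) = 130 - (-2 - 43*113²) = 130 - (-2 - 43*12769) = 130 - (-2 - 549067) = 130 - 1*(-549069) = 130 + 549069 = 549199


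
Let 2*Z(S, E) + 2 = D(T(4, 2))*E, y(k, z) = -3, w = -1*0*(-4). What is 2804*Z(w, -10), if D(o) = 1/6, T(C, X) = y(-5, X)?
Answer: -15422/3 ≈ -5140.7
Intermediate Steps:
w = 0 (w = 0*(-4) = 0)
T(C, X) = -3
D(o) = ⅙
Z(S, E) = -1 + E/12 (Z(S, E) = -1 + (E/6)/2 = -1 + E/12)
2804*Z(w, -10) = 2804*(-1 + (1/12)*(-10)) = 2804*(-1 - ⅚) = 2804*(-11/6) = -15422/3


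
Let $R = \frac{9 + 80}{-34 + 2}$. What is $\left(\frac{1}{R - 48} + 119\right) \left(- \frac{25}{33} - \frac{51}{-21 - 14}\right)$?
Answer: $\frac{156221144}{1876875} \approx 83.235$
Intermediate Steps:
$R = - \frac{89}{32}$ ($R = \frac{89}{-32} = 89 \left(- \frac{1}{32}\right) = - \frac{89}{32} \approx -2.7813$)
$\left(\frac{1}{R - 48} + 119\right) \left(- \frac{25}{33} - \frac{51}{-21 - 14}\right) = \left(\frac{1}{- \frac{89}{32} - 48} + 119\right) \left(- \frac{25}{33} - \frac{51}{-21 - 14}\right) = \left(\frac{1}{- \frac{1625}{32}} + 119\right) \left(\left(-25\right) \frac{1}{33} - \frac{51}{-21 - 14}\right) = \left(- \frac{32}{1625} + 119\right) \left(- \frac{25}{33} - \frac{51}{-35}\right) = \frac{193343 \left(- \frac{25}{33} - - \frac{51}{35}\right)}{1625} = \frac{193343 \left(- \frac{25}{33} + \frac{51}{35}\right)}{1625} = \frac{193343}{1625} \cdot \frac{808}{1155} = \frac{156221144}{1876875}$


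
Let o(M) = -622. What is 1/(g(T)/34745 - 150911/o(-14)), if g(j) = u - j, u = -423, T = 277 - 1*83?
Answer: 21611390/5243018921 ≈ 0.0041219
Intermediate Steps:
T = 194 (T = 277 - 83 = 194)
g(j) = -423 - j
1/(g(T)/34745 - 150911/o(-14)) = 1/((-423 - 1*194)/34745 - 150911/(-622)) = 1/((-423 - 194)*(1/34745) - 150911*(-1/622)) = 1/(-617*1/34745 + 150911/622) = 1/(-617/34745 + 150911/622) = 1/(5243018921/21611390) = 21611390/5243018921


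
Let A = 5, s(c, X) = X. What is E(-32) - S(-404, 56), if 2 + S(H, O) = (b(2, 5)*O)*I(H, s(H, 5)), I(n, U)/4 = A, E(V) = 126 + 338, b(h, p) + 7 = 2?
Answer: 6066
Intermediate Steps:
b(h, p) = -5 (b(h, p) = -7 + 2 = -5)
E(V) = 464
I(n, U) = 20 (I(n, U) = 4*5 = 20)
S(H, O) = -2 - 100*O (S(H, O) = -2 - 5*O*20 = -2 - 100*O)
E(-32) - S(-404, 56) = 464 - (-2 - 100*56) = 464 - (-2 - 5600) = 464 - 1*(-5602) = 464 + 5602 = 6066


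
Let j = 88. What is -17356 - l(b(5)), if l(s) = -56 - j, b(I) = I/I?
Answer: -17212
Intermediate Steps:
b(I) = 1
l(s) = -144 (l(s) = -56 - 1*88 = -56 - 88 = -144)
-17356 - l(b(5)) = -17356 - 1*(-144) = -17356 + 144 = -17212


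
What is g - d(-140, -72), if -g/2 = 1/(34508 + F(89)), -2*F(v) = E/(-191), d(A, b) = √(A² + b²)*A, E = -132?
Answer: -191/3295481 + 560*√1549 ≈ 22040.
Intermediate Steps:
d(A, b) = A*√(A² + b²)
F(v) = -66/191 (F(v) = -(-66)/(-191) = -(-66)*(-1)/191 = -½*132/191 = -66/191)
g = -191/3295481 (g = -2/(34508 - 66/191) = -2/6590962/191 = -2*191/6590962 = -191/3295481 ≈ -5.7958e-5)
g - d(-140, -72) = -191/3295481 - (-140)*√((-140)² + (-72)²) = -191/3295481 - (-140)*√(19600 + 5184) = -191/3295481 - (-140)*√24784 = -191/3295481 - (-140)*4*√1549 = -191/3295481 - (-560)*√1549 = -191/3295481 + 560*√1549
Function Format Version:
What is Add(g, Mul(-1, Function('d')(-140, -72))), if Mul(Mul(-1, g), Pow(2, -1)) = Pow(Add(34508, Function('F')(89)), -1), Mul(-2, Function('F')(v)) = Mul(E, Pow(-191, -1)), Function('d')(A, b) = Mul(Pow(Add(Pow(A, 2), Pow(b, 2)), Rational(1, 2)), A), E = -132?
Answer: Add(Rational(-191, 3295481), Mul(560, Pow(1549, Rational(1, 2)))) ≈ 22040.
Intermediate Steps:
Function('d')(A, b) = Mul(A, Pow(Add(Pow(A, 2), Pow(b, 2)), Rational(1, 2)))
Function('F')(v) = Rational(-66, 191) (Function('F')(v) = Mul(Rational(-1, 2), Mul(-132, Pow(-191, -1))) = Mul(Rational(-1, 2), Mul(-132, Rational(-1, 191))) = Mul(Rational(-1, 2), Rational(132, 191)) = Rational(-66, 191))
g = Rational(-191, 3295481) (g = Mul(-2, Pow(Add(34508, Rational(-66, 191)), -1)) = Mul(-2, Pow(Rational(6590962, 191), -1)) = Mul(-2, Rational(191, 6590962)) = Rational(-191, 3295481) ≈ -5.7958e-5)
Add(g, Mul(-1, Function('d')(-140, -72))) = Add(Rational(-191, 3295481), Mul(-1, Mul(-140, Pow(Add(Pow(-140, 2), Pow(-72, 2)), Rational(1, 2))))) = Add(Rational(-191, 3295481), Mul(-1, Mul(-140, Pow(Add(19600, 5184), Rational(1, 2))))) = Add(Rational(-191, 3295481), Mul(-1, Mul(-140, Pow(24784, Rational(1, 2))))) = Add(Rational(-191, 3295481), Mul(-1, Mul(-140, Mul(4, Pow(1549, Rational(1, 2)))))) = Add(Rational(-191, 3295481), Mul(-1, Mul(-560, Pow(1549, Rational(1, 2))))) = Add(Rational(-191, 3295481), Mul(560, Pow(1549, Rational(1, 2))))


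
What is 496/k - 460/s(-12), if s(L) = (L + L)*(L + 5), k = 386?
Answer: -11779/8106 ≈ -1.4531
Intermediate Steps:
s(L) = 2*L*(5 + L) (s(L) = (2*L)*(5 + L) = 2*L*(5 + L))
496/k - 460/s(-12) = 496/386 - 460*(-1/(24*(5 - 12))) = 496*(1/386) - 460/(2*(-12)*(-7)) = 248/193 - 460/168 = 248/193 - 460*1/168 = 248/193 - 115/42 = -11779/8106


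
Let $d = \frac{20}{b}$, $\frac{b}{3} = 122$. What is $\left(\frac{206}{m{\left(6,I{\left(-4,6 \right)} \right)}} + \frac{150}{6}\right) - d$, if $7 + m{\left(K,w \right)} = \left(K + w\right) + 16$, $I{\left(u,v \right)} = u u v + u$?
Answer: $\frac{526153}{19581} \approx 26.871$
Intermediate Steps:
$I{\left(u,v \right)} = u + v u^{2}$ ($I{\left(u,v \right)} = u^{2} v + u = v u^{2} + u = u + v u^{2}$)
$b = 366$ ($b = 3 \cdot 122 = 366$)
$m{\left(K,w \right)} = 9 + K + w$ ($m{\left(K,w \right)} = -7 + \left(\left(K + w\right) + 16\right) = -7 + \left(16 + K + w\right) = 9 + K + w$)
$d = \frac{10}{183}$ ($d = \frac{20}{366} = 20 \cdot \frac{1}{366} = \frac{10}{183} \approx 0.054645$)
$\left(\frac{206}{m{\left(6,I{\left(-4,6 \right)} \right)}} + \frac{150}{6}\right) - d = \left(\frac{206}{9 + 6 - 4 \left(1 - 24\right)} + \frac{150}{6}\right) - \frac{10}{183} = \left(\frac{206}{9 + 6 - 4 \left(1 - 24\right)} + 150 \cdot \frac{1}{6}\right) - \frac{10}{183} = \left(\frac{206}{9 + 6 - -92} + 25\right) - \frac{10}{183} = \left(\frac{206}{9 + 6 + 92} + 25\right) - \frac{10}{183} = \left(\frac{206}{107} + 25\right) - \frac{10}{183} = \frac{2881}{107} - \frac{10}{183} = \frac{526153}{19581}$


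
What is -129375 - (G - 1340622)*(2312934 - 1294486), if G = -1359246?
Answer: 2749675035489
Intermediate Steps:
-129375 - (G - 1340622)*(2312934 - 1294486) = -129375 - (-1359246 - 1340622)*(2312934 - 1294486) = -129375 - (-2699868)*1018448 = -129375 - 1*(-2749675164864) = -129375 + 2749675164864 = 2749675035489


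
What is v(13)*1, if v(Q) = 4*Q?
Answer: 52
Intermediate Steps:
v(13)*1 = (4*13)*1 = 52*1 = 52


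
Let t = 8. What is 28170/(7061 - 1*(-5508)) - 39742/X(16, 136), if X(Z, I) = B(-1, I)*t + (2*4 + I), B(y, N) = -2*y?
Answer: -247504999/1005520 ≈ -246.15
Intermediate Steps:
X(Z, I) = 24 + I (X(Z, I) = -2*(-1)*8 + (2*4 + I) = 2*8 + (8 + I) = 16 + (8 + I) = 24 + I)
28170/(7061 - 1*(-5508)) - 39742/X(16, 136) = 28170/(7061 - 1*(-5508)) - 39742/(24 + 136) = 28170/(7061 + 5508) - 39742/160 = 28170/12569 - 39742*1/160 = 28170*(1/12569) - 19871/80 = 28170/12569 - 19871/80 = -247504999/1005520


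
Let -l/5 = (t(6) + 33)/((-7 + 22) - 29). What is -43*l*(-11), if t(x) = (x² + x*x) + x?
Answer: 262515/14 ≈ 18751.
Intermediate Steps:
t(x) = x + 2*x² (t(x) = (x² + x²) + x = 2*x² + x = x + 2*x²)
l = 555/14 (l = -5*(6*(1 + 2*6) + 33)/((-7 + 22) - 29) = -5*(6*(1 + 12) + 33)/(15 - 29) = -5*(6*13 + 33)/(-14) = -5*(78 + 33)*(-1)/14 = -555*(-1)/14 = -5*(-111/14) = 555/14 ≈ 39.643)
-43*l*(-11) = -43*555/14*(-11) = -23865/14*(-11) = 262515/14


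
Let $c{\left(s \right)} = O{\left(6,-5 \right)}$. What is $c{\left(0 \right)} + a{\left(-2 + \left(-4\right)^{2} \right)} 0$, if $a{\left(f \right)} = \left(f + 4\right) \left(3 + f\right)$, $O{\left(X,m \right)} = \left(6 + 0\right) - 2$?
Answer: $4$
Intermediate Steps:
$O{\left(X,m \right)} = 4$ ($O{\left(X,m \right)} = 6 - 2 = 4$)
$a{\left(f \right)} = \left(3 + f\right) \left(4 + f\right)$ ($a{\left(f \right)} = \left(4 + f\right) \left(3 + f\right) = \left(3 + f\right) \left(4 + f\right)$)
$c{\left(s \right)} = 4$
$c{\left(0 \right)} + a{\left(-2 + \left(-4\right)^{2} \right)} 0 = 4 + \left(12 + \left(-2 + \left(-4\right)^{2}\right)^{2} + 7 \left(-2 + \left(-4\right)^{2}\right)\right) 0 = 4 + \left(12 + \left(-2 + 16\right)^{2} + 7 \left(-2 + 16\right)\right) 0 = 4 + \left(12 + 14^{2} + 7 \cdot 14\right) 0 = 4 + \left(12 + 196 + 98\right) 0 = 4 + 306 \cdot 0 = 4 + 0 = 4$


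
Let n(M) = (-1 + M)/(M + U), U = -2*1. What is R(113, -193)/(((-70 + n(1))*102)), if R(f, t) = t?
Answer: 193/7140 ≈ 0.027031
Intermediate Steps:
U = -2
n(M) = (-1 + M)/(-2 + M) (n(M) = (-1 + M)/(M - 2) = (-1 + M)/(-2 + M))
R(113, -193)/(((-70 + n(1))*102)) = -193*1/(102*(-70 + (-1 + 1)/(-2 + 1))) = -193*1/(102*(-70 + 0/(-1))) = -193*1/(102*(-70 - 1*0)) = -193*1/(102*(-70 + 0)) = -193/((-70*102)) = -193/(-7140) = -193*(-1/7140) = 193/7140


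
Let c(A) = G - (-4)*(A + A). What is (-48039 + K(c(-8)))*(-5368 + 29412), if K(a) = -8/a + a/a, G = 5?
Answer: -68146322296/59 ≈ -1.1550e+9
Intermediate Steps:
c(A) = 5 + 8*A (c(A) = 5 - (-4)*(A + A) = 5 - (-4)*2*A = 5 - (-8)*A = 5 + 8*A)
K(a) = 1 - 8/a (K(a) = -8/a + 1 = 1 - 8/a)
(-48039 + K(c(-8)))*(-5368 + 29412) = (-48039 + (-8 + (5 + 8*(-8)))/(5 + 8*(-8)))*(-5368 + 29412) = (-48039 + (-8 + (5 - 64))/(5 - 64))*24044 = (-48039 + (-8 - 59)/(-59))*24044 = (-48039 - 1/59*(-67))*24044 = (-48039 + 67/59)*24044 = -2834234/59*24044 = -68146322296/59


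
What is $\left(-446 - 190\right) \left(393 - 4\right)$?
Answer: $-247404$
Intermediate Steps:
$\left(-446 - 190\right) \left(393 - 4\right) = \left(-636\right) 389 = -247404$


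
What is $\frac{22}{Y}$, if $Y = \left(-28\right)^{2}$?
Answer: $\frac{11}{392} \approx 0.028061$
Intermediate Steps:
$Y = 784$
$\frac{22}{Y} = \frac{22}{784} = 22 \cdot \frac{1}{784} = \frac{11}{392}$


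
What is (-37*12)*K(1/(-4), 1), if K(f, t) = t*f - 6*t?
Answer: 2775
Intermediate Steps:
K(f, t) = -6*t + f*t (K(f, t) = f*t - 6*t = -6*t + f*t)
(-37*12)*K(1/(-4), 1) = (-37*12)*(1*(-6 + 1/(-4))) = -444*(-6 - ¼) = -444*(-25)/4 = -444*(-25/4) = 2775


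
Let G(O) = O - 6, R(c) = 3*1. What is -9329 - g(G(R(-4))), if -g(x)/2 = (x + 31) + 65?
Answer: -9143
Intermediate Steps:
R(c) = 3
G(O) = -6 + O
g(x) = -192 - 2*x (g(x) = -2*((x + 31) + 65) = -2*((31 + x) + 65) = -2*(96 + x) = -192 - 2*x)
-9329 - g(G(R(-4))) = -9329 - (-192 - 2*(-6 + 3)) = -9329 - (-192 - 2*(-3)) = -9329 - (-192 + 6) = -9329 - 1*(-186) = -9329 + 186 = -9143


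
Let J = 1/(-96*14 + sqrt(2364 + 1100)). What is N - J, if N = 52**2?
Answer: 609370904/225359 + sqrt(866)/901436 ≈ 2704.0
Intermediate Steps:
N = 2704
J = 1/(-1344 + 2*sqrt(866)) (J = 1/(-1344 + sqrt(3464)) = 1/(-1344 + 2*sqrt(866)) ≈ -0.00077812)
N - J = 2704 - (-168/225359 - sqrt(866)/901436) = 2704 + (168/225359 + sqrt(866)/901436) = 609370904/225359 + sqrt(866)/901436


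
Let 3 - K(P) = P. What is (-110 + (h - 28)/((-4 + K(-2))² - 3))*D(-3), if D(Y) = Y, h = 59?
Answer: 753/2 ≈ 376.50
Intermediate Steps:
K(P) = 3 - P
(-110 + (h - 28)/((-4 + K(-2))² - 3))*D(-3) = (-110 + (59 - 28)/((-4 + (3 - 1*(-2)))² - 3))*(-3) = (-110 + 31/((-4 + (3 + 2))² - 3))*(-3) = (-110 + 31/((-4 + 5)² - 3))*(-3) = (-110 + 31/(1² - 3))*(-3) = (-110 + 31/(1 - 3))*(-3) = (-110 + 31/(-2))*(-3) = (-110 + 31*(-½))*(-3) = (-110 - 31/2)*(-3) = -251/2*(-3) = 753/2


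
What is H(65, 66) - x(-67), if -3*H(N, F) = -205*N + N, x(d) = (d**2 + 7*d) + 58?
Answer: 342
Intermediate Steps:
x(d) = 58 + d**2 + 7*d
H(N, F) = 68*N (H(N, F) = -(-205*N + N)/3 = -(-68)*N = 68*N)
H(65, 66) - x(-67) = 68*65 - (58 + (-67)**2 + 7*(-67)) = 4420 - (58 + 4489 - 469) = 4420 - 1*4078 = 4420 - 4078 = 342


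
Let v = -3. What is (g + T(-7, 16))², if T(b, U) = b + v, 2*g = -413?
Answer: 187489/4 ≈ 46872.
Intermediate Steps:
g = -413/2 (g = (½)*(-413) = -413/2 ≈ -206.50)
T(b, U) = -3 + b (T(b, U) = b - 3 = -3 + b)
(g + T(-7, 16))² = (-413/2 + (-3 - 7))² = (-413/2 - 10)² = (-433/2)² = 187489/4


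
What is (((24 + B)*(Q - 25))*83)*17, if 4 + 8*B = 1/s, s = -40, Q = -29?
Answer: -286451343/160 ≈ -1.7903e+6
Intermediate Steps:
B = -161/320 (B = -½ + (⅛)/(-40) = -½ + (⅛)*(-1/40) = -½ - 1/320 = -161/320 ≈ -0.50313)
(((24 + B)*(Q - 25))*83)*17 = (((24 - 161/320)*(-29 - 25))*83)*17 = (((7519/320)*(-54))*83)*17 = -203013/160*83*17 = -16850079/160*17 = -286451343/160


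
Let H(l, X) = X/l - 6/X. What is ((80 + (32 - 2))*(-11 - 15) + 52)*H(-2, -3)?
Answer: -9828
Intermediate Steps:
H(l, X) = -6/X + X/l
((80 + (32 - 2))*(-11 - 15) + 52)*H(-2, -3) = ((80 + (32 - 2))*(-11 - 15) + 52)*(-6/(-3) - 3/(-2)) = ((80 + 30)*(-26) + 52)*(-6*(-⅓) - 3*(-½)) = (110*(-26) + 52)*(2 + 3/2) = (-2860 + 52)*(7/2) = -2808*7/2 = -9828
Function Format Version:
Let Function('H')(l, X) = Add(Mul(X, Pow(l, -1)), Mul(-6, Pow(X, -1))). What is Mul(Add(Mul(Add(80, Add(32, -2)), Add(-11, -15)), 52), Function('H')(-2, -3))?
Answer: -9828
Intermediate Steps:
Function('H')(l, X) = Add(Mul(-6, Pow(X, -1)), Mul(X, Pow(l, -1)))
Mul(Add(Mul(Add(80, Add(32, -2)), Add(-11, -15)), 52), Function('H')(-2, -3)) = Mul(Add(Mul(Add(80, Add(32, -2)), Add(-11, -15)), 52), Add(Mul(-6, Pow(-3, -1)), Mul(-3, Pow(-2, -1)))) = Mul(Add(Mul(Add(80, 30), -26), 52), Add(Mul(-6, Rational(-1, 3)), Mul(-3, Rational(-1, 2)))) = Mul(Add(Mul(110, -26), 52), Add(2, Rational(3, 2))) = Mul(Add(-2860, 52), Rational(7, 2)) = Mul(-2808, Rational(7, 2)) = -9828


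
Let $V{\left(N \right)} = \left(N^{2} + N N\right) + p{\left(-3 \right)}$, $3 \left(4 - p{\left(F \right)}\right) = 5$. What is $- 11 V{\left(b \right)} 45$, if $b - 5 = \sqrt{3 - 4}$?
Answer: $-24915 - 9900 i \approx -24915.0 - 9900.0 i$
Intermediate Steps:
$b = 5 + i$ ($b = 5 + \sqrt{3 - 4} = 5 + \sqrt{-1} = 5 + i \approx 5.0 + 1.0 i$)
$p{\left(F \right)} = \frac{7}{3}$ ($p{\left(F \right)} = 4 - \frac{5}{3} = \frac{7}{3}$)
$V{\left(N \right)} = \frac{7}{3} + 2 N^{2}$ ($V{\left(N \right)} = \left(N^{2} + N N\right) + \frac{7}{3} = \left(N^{2} + N^{2}\right) + \frac{7}{3} = 2 N^{2} + \frac{7}{3} = \frac{7}{3} + 2 N^{2}$)
$- 11 V{\left(b \right)} 45 = - 11 \left(\frac{7}{3} + 2 \left(5 + i\right)^{2}\right) 45 = \left(- \frac{77}{3} - 22 \left(5 + i\right)^{2}\right) 45 = -1155 - 990 \left(5 + i\right)^{2}$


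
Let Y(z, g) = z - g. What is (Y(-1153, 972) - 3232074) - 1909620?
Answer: -5143819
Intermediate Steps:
(Y(-1153, 972) - 3232074) - 1909620 = ((-1153 - 1*972) - 3232074) - 1909620 = ((-1153 - 972) - 3232074) - 1909620 = (-2125 - 3232074) - 1909620 = -3234199 - 1909620 = -5143819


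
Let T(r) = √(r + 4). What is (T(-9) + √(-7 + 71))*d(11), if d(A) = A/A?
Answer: 8 + I*√5 ≈ 8.0 + 2.2361*I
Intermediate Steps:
T(r) = √(4 + r)
d(A) = 1
(T(-9) + √(-7 + 71))*d(11) = (√(4 - 9) + √(-7 + 71))*1 = (√(-5) + √64)*1 = (I*√5 + 8)*1 = (8 + I*√5)*1 = 8 + I*√5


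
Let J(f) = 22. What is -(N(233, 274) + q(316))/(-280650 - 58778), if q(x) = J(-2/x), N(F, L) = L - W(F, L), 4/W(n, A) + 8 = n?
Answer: 16649/19092825 ≈ 0.00087200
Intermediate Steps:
W(n, A) = 4/(-8 + n)
N(F, L) = L - 4/(-8 + F)
q(x) = 22
-(N(233, 274) + q(316))/(-280650 - 58778) = -((-4 + 274*(-8 + 233))/(-8 + 233) + 22)/(-280650 - 58778) = -((-4 + 274*225)/225 + 22)/(-339428) = -((-4 + 61650)/225 + 22)*(-1)/339428 = -((1/225)*61646 + 22)*(-1)/339428 = -(61646/225 + 22)*(-1)/339428 = -66596*(-1)/(225*339428) = -1*(-16649/19092825) = 16649/19092825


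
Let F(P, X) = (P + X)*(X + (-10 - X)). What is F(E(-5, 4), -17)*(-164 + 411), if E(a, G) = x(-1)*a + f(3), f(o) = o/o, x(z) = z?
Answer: 27170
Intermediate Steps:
f(o) = 1
E(a, G) = 1 - a (E(a, G) = -a + 1 = 1 - a)
F(P, X) = -10*P - 10*X (F(P, X) = (P + X)*(-10) = -10*P - 10*X)
F(E(-5, 4), -17)*(-164 + 411) = (-10*(1 - 1*(-5)) - 10*(-17))*(-164 + 411) = (-10*(1 + 5) + 170)*247 = (-10*6 + 170)*247 = (-60 + 170)*247 = 110*247 = 27170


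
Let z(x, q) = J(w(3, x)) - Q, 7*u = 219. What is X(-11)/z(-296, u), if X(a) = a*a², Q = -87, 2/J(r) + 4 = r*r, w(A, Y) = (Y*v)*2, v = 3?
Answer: -2099101466/137206483 ≈ -15.299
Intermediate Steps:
u = 219/7 (u = (⅐)*219 = 219/7 ≈ 31.286)
w(A, Y) = 6*Y (w(A, Y) = (Y*3)*2 = (3*Y)*2 = 6*Y)
J(r) = 2/(-4 + r²) (J(r) = 2/(-4 + r*r) = 2/(-4 + r²))
z(x, q) = 87 + 2/(-4 + 36*x²) (z(x, q) = 2/(-4 + (6*x)²) - 1*(-87) = 2/(-4 + 36*x²) + 87 = 87 + 2/(-4 + 36*x²))
X(a) = a³
X(-11)/z(-296, u) = (-11)³/(((-173 + 1566*(-296)²)/(2*(-1 + 9*(-296)²)))) = -1331*2*(-1 + 9*87616)/(-173 + 1566*87616) = -1331*2*(-1 + 788544)/(-173 + 137206656) = -1331/((½)*137206483/788543) = -1331/((½)*(1/788543)*137206483) = -1331/137206483/1577086 = -1331*1577086/137206483 = -2099101466/137206483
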